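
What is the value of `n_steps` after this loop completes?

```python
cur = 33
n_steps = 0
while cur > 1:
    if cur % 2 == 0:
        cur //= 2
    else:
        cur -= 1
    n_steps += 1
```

Steps to reduce 33 to 1
`n_steps` takes the values: 0 → 1 → 2 → 3 → 4 → 5 → 6

Answer: 6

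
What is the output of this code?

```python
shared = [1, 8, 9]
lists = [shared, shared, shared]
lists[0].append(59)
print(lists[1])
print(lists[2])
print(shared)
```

Key concept: list of same reference.
Step by step:
`shared = [1, 8, 9]` → shared = [1, 8, 9]
`lists = [shared, shared, shared]` → lists = [[1, 8, 9], [1, 8, 9], [1, 8, 9]]
`lists[0].append(59)` → shared = [1, 8, 9, 59]; lists = [[1, 8, 9, 59], [1, 8, 9, 59], [1, 8, 9, 59]]
`print(lists[1])` → prints [1, 8, 9, 59]
`print(lists[2])` → prints [1, 8, 9, 59]
`print(shared)` → prints [1, 8, 9, 59]

Answer:
[1, 8, 9, 59]
[1, 8, 9, 59]
[1, 8, 9, 59]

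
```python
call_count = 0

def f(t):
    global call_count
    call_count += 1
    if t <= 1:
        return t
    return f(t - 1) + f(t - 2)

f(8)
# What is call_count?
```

Calls(t) = 1 + Calls(t-1) + Calls(t-2); Calls(0)=Calls(1)=1. For t=8 this gives 67.

Answer: 67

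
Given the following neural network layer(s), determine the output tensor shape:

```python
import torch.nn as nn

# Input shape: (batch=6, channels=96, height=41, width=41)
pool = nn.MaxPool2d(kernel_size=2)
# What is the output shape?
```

Input: (6, 96, 41, 41) -> Output: (6, 96, 20, 20)

Answer: (6, 96, 20, 20)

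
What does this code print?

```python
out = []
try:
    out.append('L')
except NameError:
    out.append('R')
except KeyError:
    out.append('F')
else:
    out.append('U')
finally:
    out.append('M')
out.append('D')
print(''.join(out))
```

Execution trace: 'L' (try body, no exception) → 'U' (else) → 'M' (finally) → 'D' (after the try/except). Output: LUMD

Answer: LUMD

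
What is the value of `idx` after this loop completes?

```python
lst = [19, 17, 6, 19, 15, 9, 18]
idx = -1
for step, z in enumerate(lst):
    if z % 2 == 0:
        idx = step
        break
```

First even number index in [19, 17, 6, 19, 15, 9, 18]
`idx` takes the values: -1 → 2

Answer: 2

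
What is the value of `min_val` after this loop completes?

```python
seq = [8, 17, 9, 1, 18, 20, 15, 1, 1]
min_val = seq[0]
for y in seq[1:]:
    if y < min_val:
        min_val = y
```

Minimum of [8, 17, 9, 1, 18, 20, 15, 1, 1]
`min_val` takes the values: 8 → 1

Answer: 1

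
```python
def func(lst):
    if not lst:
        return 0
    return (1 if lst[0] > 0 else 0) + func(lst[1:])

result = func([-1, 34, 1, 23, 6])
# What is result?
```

Count of positive elements in [-1, 34, 1, 23, 6] = 4

Answer: 4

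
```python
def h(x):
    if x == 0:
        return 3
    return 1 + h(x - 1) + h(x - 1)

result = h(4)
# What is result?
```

h(x) = 1 + 2·h(x-1), h(0)=3. Closed form: (3+1)·2^4 - 1 = 63.

Answer: 63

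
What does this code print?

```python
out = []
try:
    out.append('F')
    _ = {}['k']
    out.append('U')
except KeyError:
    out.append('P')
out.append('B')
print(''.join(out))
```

Execution trace: 'F' (try body) → 'P' (except KeyError) → 'B' (after the try/except). Output: FPB

Answer: FPB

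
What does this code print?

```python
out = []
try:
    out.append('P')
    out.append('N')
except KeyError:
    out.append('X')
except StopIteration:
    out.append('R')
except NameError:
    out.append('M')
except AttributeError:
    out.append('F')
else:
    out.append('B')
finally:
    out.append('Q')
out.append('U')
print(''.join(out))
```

Execution trace: 'P' (try body) → 'N' (try body, no exception) → 'B' (else) → 'Q' (finally) → 'U' (after the try/except). Output: PNBQU

Answer: PNBQU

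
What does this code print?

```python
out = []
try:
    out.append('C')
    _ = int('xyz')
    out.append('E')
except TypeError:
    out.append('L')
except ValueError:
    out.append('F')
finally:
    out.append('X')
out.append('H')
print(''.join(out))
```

Execution trace: 'C' (try body) → 'F' (except ValueError) → 'X' (finally) → 'H' (after the try/except). Output: CFXH

Answer: CFXH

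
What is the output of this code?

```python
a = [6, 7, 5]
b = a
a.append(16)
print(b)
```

Key concept: basic list aliasing.
Step by step:
`a = [6, 7, 5]` → a = [6, 7, 5]
`b = a` → b = [6, 7, 5] (same object as a)
`a.append(16)` → a = [6, 7, 5, 16] (same object as b); b = [6, 7, 5, 16] (same object as a)
`print(b)` → prints [6, 7, 5, 16]

Answer: [6, 7, 5, 16]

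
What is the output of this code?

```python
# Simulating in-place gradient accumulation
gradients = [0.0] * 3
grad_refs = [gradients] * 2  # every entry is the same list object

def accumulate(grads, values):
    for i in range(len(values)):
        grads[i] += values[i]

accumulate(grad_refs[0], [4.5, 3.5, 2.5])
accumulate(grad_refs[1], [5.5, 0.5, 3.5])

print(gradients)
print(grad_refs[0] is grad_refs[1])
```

Key concept: gradient accumulation aliasing.
Step by step:
`gradients = [0.0] * 3` → gradients = [0.0, 0.0, 0.0]
`grad_refs = [gradients] * 2` → grad_refs = [[0.0, 0.0, 0.0], [0.0, 0.0, 0.0]]
`accumulate(grad_refs[0], [4.5, 3.5, 2.5])` → gradients = [4.5, 3.5, 2.5]; grad_refs = [[4.5, 3.5, 2.5], [4.5, 3.5, 2.5]]
`accumulate(grad_refs[1], [5.5, 0.5, 3.5])` → gradients = [10.0, 4.0, 6.0]; grad_refs = [[10.0, 4.0, 6.0], [10.0, 4.0, 6.0]]
`print(gradients)` → prints [10.0, 4.0, 6.0]
`print(grad_refs[0] is grad_refs[1])` → prints True

Answer:
[10.0, 4.0, 6.0]
True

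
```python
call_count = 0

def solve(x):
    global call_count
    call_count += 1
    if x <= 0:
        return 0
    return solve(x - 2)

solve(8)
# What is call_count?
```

Linear recursion stepping by 2: 5 calls from x=8 down to ≤0.

Answer: 5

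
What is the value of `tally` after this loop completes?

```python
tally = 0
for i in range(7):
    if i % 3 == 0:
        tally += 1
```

Count numbers divisible by 3 in range(7)
`tally` takes the values: 0 → 1 → 2 → 3

Answer: 3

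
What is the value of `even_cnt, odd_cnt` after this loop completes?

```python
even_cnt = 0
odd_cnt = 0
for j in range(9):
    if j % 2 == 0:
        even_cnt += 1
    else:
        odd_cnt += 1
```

Count evens and odds in range(9)
`even_cnt, odd_cnt` takes the values: (0, 0) → (1, 0) → (1, 1) → (2, 1) → (2, 2) → (3, 2) → (3, 3) → (4, 3) → (4, 4) → (5, 4)

Answer: 5, 4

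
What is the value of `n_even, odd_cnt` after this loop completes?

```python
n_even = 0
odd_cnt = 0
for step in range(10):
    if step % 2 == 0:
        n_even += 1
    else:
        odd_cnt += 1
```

Count evens and odds in range(10)
`n_even, odd_cnt` takes the values: (0, 0) → (1, 0) → (1, 1) → (2, 1) → (2, 2) → (3, 2) → (3, 3) → (4, 3) → (4, 4) → (5, 4) → (5, 5)

Answer: 5, 5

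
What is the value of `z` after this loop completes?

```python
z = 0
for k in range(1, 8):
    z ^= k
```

XOR of 1 to 7
`z` takes the values: 0 → 1 → 3 → 0 → 4 → 1 → 7 → 0

Answer: 0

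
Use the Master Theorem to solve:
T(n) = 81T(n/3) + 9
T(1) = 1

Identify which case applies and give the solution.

a=81, b=3, f(n)=9. log_3(81) = 4. Since c=0 < 4, Case 1 applies: T(n) = Θ(n^log_b(a)) = O(n^4).

Answer: O(n^4) - Case 1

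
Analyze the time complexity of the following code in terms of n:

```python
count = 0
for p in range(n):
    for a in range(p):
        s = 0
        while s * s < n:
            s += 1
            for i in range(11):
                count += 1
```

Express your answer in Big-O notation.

Each loop level contributes: n × n × √n × 1. Multiplying the contributions gives O(n^2√n).

Answer: O(n^2√n)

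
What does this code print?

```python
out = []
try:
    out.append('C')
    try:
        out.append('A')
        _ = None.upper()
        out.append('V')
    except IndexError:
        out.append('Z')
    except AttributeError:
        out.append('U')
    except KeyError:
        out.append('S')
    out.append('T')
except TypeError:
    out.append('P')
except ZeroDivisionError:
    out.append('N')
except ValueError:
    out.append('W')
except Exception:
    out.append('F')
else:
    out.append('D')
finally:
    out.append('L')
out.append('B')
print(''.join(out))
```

Execution trace: 'C' (try body) → 'A' (inner try body) → 'U' (inner except AttributeError) → 'T' (try body, no exception) → 'D' (else) → 'L' (finally) → 'B' (after the try/except). Output: CAUTDLB

Answer: CAUTDLB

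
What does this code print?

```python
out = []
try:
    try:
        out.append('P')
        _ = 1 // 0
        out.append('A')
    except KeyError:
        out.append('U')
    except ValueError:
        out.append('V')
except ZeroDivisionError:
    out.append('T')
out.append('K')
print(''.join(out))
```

Execution trace: 'P' (try body) → 'T' (outer except ZeroDivisionError) → 'K' (after the try/except). Output: PTK

Answer: PTK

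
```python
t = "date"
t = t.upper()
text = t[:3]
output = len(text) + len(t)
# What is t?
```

Trace:
`t = "date"` → t = 'date'
`t = t.upper()` → t = 'DATE'
`text = t[:3]` → text = 'DAT'
`output = len(text) + len(t)` → output = 7
So t = 'DATE'

Answer: 'DATE'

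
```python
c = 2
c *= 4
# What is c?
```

Trace:
`c = 2` → c = 2
`c *= 4` → c = 8
So c = 8

Answer: 8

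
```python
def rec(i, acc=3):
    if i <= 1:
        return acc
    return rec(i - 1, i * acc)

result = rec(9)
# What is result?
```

Accumulator trace (n, acc): (9, 3) -> (8, 27) -> (7, 216) -> (6, 1512) -> (5, 9072) -> (4, 45360) -> (3, 181440) -> (2, 544320) -> (1, 1088640) -> return 1088640

Answer: 1088640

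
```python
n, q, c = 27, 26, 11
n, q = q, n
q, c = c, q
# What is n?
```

Trace:
`n, q, c = 27, 26, 11` → n = 27; q = 26; c = 11
`n, q = q, n` → n = 26; q = 27
`q, c = c, q` → q = 11; c = 27
So n = 26

Answer: 26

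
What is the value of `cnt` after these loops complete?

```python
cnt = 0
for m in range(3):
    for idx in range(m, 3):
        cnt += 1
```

Upper triangle: 3 + 2 + ... + 1
`cnt` takes the values: 0 → 1 → 2 → 3 → 4 → 5 → 6

Answer: 6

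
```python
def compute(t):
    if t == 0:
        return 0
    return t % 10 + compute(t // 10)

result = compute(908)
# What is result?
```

Sum of digits of 908: 8 + 0 + 9 = 17

Answer: 17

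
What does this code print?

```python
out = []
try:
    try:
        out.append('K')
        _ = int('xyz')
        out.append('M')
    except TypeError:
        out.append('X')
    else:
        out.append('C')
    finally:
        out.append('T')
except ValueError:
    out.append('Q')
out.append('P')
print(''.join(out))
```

Execution trace: 'K' (inner try body) → 'T' (inner finally) → 'Q' (outer except ValueError) → 'P' (after the try/except). Output: KTQP

Answer: KTQP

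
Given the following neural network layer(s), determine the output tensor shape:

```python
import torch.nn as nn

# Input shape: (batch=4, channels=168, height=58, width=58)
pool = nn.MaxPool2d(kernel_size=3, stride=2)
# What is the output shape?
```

Input: (4, 168, 58, 58) -> Output: (4, 168, 28, 28)

Answer: (4, 168, 28, 28)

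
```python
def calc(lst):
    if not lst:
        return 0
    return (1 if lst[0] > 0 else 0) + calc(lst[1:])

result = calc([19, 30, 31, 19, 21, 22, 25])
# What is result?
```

Count of positive elements in [19, 30, 31, 19, 21, 22, 25] = 7

Answer: 7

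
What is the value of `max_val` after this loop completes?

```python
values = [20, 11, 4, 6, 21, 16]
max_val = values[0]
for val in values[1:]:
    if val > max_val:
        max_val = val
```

Maximum of [20, 11, 4, 6, 21, 16]
`max_val` takes the values: 20 → 21

Answer: 21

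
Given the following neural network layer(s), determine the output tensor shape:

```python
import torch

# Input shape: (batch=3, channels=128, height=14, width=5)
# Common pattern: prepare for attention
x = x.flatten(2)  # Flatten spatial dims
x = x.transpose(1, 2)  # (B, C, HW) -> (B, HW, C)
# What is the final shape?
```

Input: (3, 128, 14, 5) -> after flatten(2): (3, 128, 70) -> Output: (3, 70, 128)

Answer: (3, 70, 128)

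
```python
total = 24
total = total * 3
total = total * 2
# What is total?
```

Trace:
`total = 24` → total = 24
`total = total * 3` → total = 72
`total = total * 2` → total = 144
So total = 144

Answer: 144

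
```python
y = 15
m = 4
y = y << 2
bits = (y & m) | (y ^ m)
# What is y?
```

Trace:
`y = 15` → y = 15
`m = 4` → m = 4
`y = y << 2` → y = 60
`bits = (y & m) | (y ^ m)` → bits = 60
So y = 60

Answer: 60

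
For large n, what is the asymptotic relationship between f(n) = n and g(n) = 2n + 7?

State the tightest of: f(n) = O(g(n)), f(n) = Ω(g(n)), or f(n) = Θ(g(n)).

n vs 2n + 7: f(n) = Θ(g(n)) — they are asymptotically equivalent (constant factors don't affect Θ).

Answer: f(n) = Θ(g(n)) — they are asymptotically equivalent (constant factors don't affect Θ).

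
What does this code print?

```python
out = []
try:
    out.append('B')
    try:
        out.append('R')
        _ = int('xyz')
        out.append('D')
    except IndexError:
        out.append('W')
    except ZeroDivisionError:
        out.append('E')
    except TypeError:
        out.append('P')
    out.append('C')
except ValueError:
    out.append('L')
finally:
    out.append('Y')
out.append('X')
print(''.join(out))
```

Execution trace: 'B' (try body) → 'R' (inner try body) → 'L' (except ValueError) → 'Y' (finally) → 'X' (after the try/except). Output: BRLYX

Answer: BRLYX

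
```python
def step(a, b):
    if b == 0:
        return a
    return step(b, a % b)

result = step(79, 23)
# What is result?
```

step(79, 23) -> step(23, 10) -> step(10, 3) -> step(3, 1) -> step(1, 0) -> 1

Answer: 1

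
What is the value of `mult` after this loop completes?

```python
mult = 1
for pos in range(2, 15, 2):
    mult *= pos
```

Product of even numbers 2 to 14
`mult` takes the values: 1 → 2 → 8 → 48 → 384 → 3840 → 46080 → 645120

Answer: 645120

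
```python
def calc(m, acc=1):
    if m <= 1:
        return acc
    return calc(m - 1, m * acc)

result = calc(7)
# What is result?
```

Accumulator trace (n, acc): (7, 1) -> (6, 7) -> (5, 42) -> (4, 210) -> (3, 840) -> (2, 2520) -> (1, 5040) -> return 5040

Answer: 5040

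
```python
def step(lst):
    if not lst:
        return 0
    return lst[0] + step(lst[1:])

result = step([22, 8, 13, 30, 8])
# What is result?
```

22 + 8 + 13 + 30 + 8 + 0 = 81

Answer: 81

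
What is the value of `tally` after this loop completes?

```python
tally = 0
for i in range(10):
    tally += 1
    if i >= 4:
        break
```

Loop breaks when i reaches 4, tally is 5
`tally` takes the values: 0 → 1 → 2 → 3 → 4 → 5

Answer: 5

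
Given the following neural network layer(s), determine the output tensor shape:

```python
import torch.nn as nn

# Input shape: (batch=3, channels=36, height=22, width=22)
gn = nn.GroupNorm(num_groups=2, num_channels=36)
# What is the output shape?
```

Input: (3, 36, 22, 22) -> Output: (3, 36, 22, 22)

Answer: (3, 36, 22, 22)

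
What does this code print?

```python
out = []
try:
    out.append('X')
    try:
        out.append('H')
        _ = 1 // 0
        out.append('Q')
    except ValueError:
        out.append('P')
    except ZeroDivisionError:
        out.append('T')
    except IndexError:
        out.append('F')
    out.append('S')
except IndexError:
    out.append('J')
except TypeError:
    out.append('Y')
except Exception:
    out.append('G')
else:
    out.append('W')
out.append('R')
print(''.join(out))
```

Execution trace: 'X' (try body) → 'H' (inner try body) → 'T' (inner except ZeroDivisionError) → 'S' (try body, no exception) → 'W' (else) → 'R' (after the try/except). Output: XHTSWR

Answer: XHTSWR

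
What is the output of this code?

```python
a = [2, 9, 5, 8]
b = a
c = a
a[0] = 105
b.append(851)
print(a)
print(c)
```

Key concept: multiple aliases.
Step by step:
`a = [2, 9, 5, 8]` → a = [2, 9, 5, 8]
`b = a` → b = [2, 9, 5, 8] (same object as a)
`c = a` → c = [2, 9, 5, 8] (same object as a, b)
`a[0] = 105` → a = [105, 9, 5, 8] (same object as b, c); b = [105, 9, 5, 8] (same object as a, c); c = [105, 9, 5, 8] (same object as a, b)
`b.append(851)` → a = [105, 9, 5, 8, 851] (same object as b, c); b = [105, 9, 5, 8, 851] (same object as a, c); c = [105, 9, 5, 8, 851] (same object as a, b)
`print(a)` → prints [105, 9, 5, 8, 851]
`print(c)` → prints [105, 9, 5, 8, 851]

Answer:
[105, 9, 5, 8, 851]
[105, 9, 5, 8, 851]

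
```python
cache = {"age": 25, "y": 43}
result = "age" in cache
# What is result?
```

Trace:
`cache = {"age": 25, "y": 43}` → cache = {'age': 25, 'y': 43}
`result = "age" in cache` → result = True
So result = True

Answer: True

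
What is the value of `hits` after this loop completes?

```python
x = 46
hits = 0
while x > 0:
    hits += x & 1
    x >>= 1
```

Count set bits in 46 (binary: 0b101110)
`hits` takes the values: 0 → 1 → 2 → 3 → 4

Answer: 4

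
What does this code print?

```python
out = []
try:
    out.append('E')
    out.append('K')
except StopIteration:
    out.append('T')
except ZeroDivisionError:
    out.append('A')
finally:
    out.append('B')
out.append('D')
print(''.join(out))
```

Execution trace: 'E' (try body) → 'K' (try body, no exception) → 'B' (finally) → 'D' (after the try/except). Output: EKBD

Answer: EKBD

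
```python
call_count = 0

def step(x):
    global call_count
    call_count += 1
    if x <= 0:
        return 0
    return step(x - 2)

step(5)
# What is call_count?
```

Linear recursion stepping by 2: 4 calls from x=5 down to ≤0.

Answer: 4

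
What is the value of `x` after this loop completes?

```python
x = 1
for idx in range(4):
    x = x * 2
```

Multiply by 2, 4 times: 1 * 2^4 = 16
`x` takes the values: 1 → 2 → 4 → 8 → 16

Answer: 16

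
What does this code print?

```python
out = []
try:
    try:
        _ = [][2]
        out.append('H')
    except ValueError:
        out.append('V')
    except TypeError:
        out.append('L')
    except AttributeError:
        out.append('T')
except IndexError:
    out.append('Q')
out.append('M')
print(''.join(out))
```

Execution trace: 'Q' (outer except IndexError) → 'M' (after the try/except). Output: QM

Answer: QM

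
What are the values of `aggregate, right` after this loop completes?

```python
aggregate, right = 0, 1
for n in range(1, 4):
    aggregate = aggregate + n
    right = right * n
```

Sum and factorial of 1 to 3
`aggregate, right` takes the values: (0, 1) → (1, 1) → (3, 1) → (3, 2) → (6, 2) → (6, 6)

Answer: 6, 6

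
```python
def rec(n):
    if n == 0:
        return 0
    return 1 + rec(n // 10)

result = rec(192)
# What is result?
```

Count of digits of 192: 3

Answer: 3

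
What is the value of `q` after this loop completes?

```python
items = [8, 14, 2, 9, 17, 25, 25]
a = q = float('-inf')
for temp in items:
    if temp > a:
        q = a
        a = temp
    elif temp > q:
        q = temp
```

Second largest (with repeats) in [8, 14, 2, 9, 17, 25, 25]
`q` takes the values: -inf → 8 → 9 → 14 → 17 → 25

Answer: 25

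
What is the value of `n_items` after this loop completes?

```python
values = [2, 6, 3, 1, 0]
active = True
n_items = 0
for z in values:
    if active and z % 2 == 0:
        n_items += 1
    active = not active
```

Count even values at even positions
`n_items` takes the values: 0 → 1 → 2

Answer: 2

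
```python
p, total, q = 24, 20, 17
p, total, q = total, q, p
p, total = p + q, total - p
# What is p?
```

Trace:
`p, total, q = 24, 20, 17` → p = 24; total = 20; q = 17
`p, total, q = total, q, p` → p = 20; total = 17; q = 24
`p, total = p + q, total - p` → p = 44; total = -3
So p = 44

Answer: 44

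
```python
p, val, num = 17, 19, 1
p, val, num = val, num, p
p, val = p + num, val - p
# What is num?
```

Trace:
`p, val, num = 17, 19, 1` → p = 17; val = 19; num = 1
`p, val, num = val, num, p` → p = 19; val = 1; num = 17
`p, val = p + num, val - p` → p = 36; val = -18
So num = 17

Answer: 17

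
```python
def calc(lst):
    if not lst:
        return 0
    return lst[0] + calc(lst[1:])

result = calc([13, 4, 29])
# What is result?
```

13 + 4 + 29 + 0 = 46

Answer: 46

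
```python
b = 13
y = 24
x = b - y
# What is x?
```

Trace:
`b = 13` → b = 13
`y = 24` → y = 24
`x = b - y` → x = -11
So x = -11

Answer: -11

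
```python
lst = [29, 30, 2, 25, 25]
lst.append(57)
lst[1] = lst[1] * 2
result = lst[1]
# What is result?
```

Trace:
`lst = [29, 30, 2, 25, 25]` → lst = [29, 30, 2, 25, 25]
`lst.append(57)` → lst = [29, 30, 2, 25, 25, 57]
`lst[1] = lst[1] * 2` → lst = [29, 60, 2, 25, 25, 57]
`result = lst[1]` → result = 60
So result = 60

Answer: 60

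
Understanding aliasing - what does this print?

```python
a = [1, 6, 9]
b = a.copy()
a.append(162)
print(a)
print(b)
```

Key concept: list.copy() creates independent copy.
Step by step:
`a = [1, 6, 9]` → a = [1, 6, 9]
`b = a.copy()` → b = [1, 6, 9]
`a.append(162)` → a = [1, 6, 9, 162]
`print(a)` → prints [1, 6, 9, 162]
`print(b)` → prints [1, 6, 9]

Answer:
[1, 6, 9, 162]
[1, 6, 9]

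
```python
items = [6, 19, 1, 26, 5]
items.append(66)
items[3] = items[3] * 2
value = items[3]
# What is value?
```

Trace:
`items = [6, 19, 1, 26, 5]` → items = [6, 19, 1, 26, 5]
`items.append(66)` → items = [6, 19, 1, 26, 5, 66]
`items[3] = items[3] * 2` → items = [6, 19, 1, 52, 5, 66]
`value = items[3]` → value = 52
So value = 52

Answer: 52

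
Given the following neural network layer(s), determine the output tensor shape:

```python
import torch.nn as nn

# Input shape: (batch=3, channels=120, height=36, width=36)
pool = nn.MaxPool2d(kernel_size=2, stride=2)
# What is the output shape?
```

Input: (3, 120, 36, 36) -> Output: (3, 120, 18, 18)

Answer: (3, 120, 18, 18)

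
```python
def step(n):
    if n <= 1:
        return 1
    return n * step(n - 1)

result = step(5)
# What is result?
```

step(5) = 5 * 4 * 3 * 2 * 1 = 120

Answer: 120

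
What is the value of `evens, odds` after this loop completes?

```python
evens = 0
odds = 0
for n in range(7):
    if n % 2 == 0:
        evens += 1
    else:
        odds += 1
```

Count evens and odds in range(7)
`evens, odds` takes the values: (0, 0) → (1, 0) → (1, 1) → (2, 1) → (2, 2) → (3, 2) → (3, 3) → (4, 3)

Answer: 4, 3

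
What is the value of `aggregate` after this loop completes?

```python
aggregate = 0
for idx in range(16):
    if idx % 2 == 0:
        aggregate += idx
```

Sum of even numbers 0 to 15
`aggregate` takes the values: 0 → 2 → 6 → 12 → 20 → 30 → 42 → 56

Answer: 56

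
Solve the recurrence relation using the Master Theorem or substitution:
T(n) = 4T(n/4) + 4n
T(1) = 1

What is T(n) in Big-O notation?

By Master Theorem: a=4, b=4, f(n)=4n. Since log_4(4) = 1 and f(n) = Θ(n^1), Case 2 applies. T(n) = O(n log n).

Answer: O(n log n)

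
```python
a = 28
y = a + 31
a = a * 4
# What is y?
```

Trace:
`a = 28` → a = 28
`y = a + 31` → y = 59
`a = a * 4` → a = 112
So y = 59

Answer: 59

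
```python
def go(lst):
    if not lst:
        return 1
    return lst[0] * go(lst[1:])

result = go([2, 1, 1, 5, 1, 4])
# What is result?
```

Product over [2, 1, 1, 5, 1, 4] = 2 * 1 * 1 * 5 * 1 * 4 = 40

Answer: 40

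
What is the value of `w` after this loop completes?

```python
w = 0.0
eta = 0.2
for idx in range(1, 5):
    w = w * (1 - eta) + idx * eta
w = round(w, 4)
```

Moving average with lr=0.2
`w` takes the values: 0.0 → 0.2 → 0.56 → 1.048 → 1.6384

Answer: 1.6384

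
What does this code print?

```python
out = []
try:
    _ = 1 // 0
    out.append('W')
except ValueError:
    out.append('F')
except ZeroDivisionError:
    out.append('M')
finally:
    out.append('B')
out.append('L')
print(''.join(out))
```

Execution trace: 'M' (except ZeroDivisionError) → 'B' (finally) → 'L' (after the try/except). Output: MBL

Answer: MBL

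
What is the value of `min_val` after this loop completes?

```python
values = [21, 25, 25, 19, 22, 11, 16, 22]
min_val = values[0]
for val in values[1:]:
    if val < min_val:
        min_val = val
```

Minimum of [21, 25, 25, 19, 22, 11, 16, 22]
`min_val` takes the values: 21 → 19 → 11

Answer: 11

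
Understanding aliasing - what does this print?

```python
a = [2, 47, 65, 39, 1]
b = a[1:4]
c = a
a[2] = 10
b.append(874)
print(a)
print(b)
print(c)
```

Key concept: slice vs alias.
Step by step:
`a = [2, 47, 65, 39, 1]` → a = [2, 47, 65, 39, 1]
`b = a[1:4]` → b = [47, 65, 39]
`c = a` → c = [2, 47, 65, 39, 1] (same object as a)
`a[2] = 10` → a = [2, 47, 10, 39, 1] (same object as c); c = [2, 47, 10, 39, 1] (same object as a)
`b.append(874)` → b = [47, 65, 39, 874]
`print(a)` → prints [2, 47, 10, 39, 1]
`print(b)` → prints [47, 65, 39, 874]
`print(c)` → prints [2, 47, 10, 39, 1]

Answer:
[2, 47, 10, 39, 1]
[47, 65, 39, 874]
[2, 47, 10, 39, 1]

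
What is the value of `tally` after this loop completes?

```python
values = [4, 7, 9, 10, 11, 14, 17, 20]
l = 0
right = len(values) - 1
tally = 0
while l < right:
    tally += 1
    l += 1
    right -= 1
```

Iterations until pointers meet (list length 8)
`tally` takes the values: 0 → 1 → 2 → 3 → 4

Answer: 4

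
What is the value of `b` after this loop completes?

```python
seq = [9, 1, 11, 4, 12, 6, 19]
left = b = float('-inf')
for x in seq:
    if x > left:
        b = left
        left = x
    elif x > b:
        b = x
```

Second largest (with repeats) in [9, 1, 11, 4, 12, 6, 19]
`b` takes the values: -inf → 1 → 9 → 11 → 12

Answer: 12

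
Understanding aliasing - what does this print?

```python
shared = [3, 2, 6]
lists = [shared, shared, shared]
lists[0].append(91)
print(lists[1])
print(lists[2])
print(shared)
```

Key concept: list of same reference.
Step by step:
`shared = [3, 2, 6]` → shared = [3, 2, 6]
`lists = [shared, shared, shared]` → lists = [[3, 2, 6], [3, 2, 6], [3, 2, 6]]
`lists[0].append(91)` → shared = [3, 2, 6, 91]; lists = [[3, 2, 6, 91], [3, 2, 6, 91], [3, 2, 6, 91]]
`print(lists[1])` → prints [3, 2, 6, 91]
`print(lists[2])` → prints [3, 2, 6, 91]
`print(shared)` → prints [3, 2, 6, 91]

Answer:
[3, 2, 6, 91]
[3, 2, 6, 91]
[3, 2, 6, 91]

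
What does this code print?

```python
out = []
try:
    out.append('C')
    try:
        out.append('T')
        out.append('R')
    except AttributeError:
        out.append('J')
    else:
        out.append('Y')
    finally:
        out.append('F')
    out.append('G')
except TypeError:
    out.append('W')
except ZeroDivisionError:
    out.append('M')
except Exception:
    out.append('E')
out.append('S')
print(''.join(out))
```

Execution trace: 'C' (try body) → 'T' (inner try body) → 'R' (inner try body, no exception) → 'Y' (inner else) → 'F' (inner finally) → 'G' (try body, no exception) → 'S' (after the try/except). Output: CTRYFGS

Answer: CTRYFGS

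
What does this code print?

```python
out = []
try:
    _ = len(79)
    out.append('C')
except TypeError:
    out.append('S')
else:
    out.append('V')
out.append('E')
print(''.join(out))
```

Execution trace: 'S' (except TypeError) → 'E' (after the try/except). Output: SE

Answer: SE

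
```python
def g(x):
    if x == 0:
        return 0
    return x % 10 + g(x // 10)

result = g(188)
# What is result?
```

Sum of digits of 188: 8 + 8 + 1 = 17

Answer: 17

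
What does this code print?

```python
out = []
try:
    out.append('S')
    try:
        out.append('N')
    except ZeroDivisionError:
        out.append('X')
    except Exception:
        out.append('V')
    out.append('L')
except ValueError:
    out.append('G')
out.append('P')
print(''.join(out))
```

Execution trace: 'S' (try body) → 'N' (inner try body, no exception) → 'L' (try body, no exception) → 'P' (after the try/except). Output: SNLP

Answer: SNLP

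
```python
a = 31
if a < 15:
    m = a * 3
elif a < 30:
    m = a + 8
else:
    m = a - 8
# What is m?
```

Trace:
`a = 31` → a = 31
`if a < 15: ...` → a < 15 is False, a < 30 is False, take else branch → m = 23
So m = 23

Answer: 23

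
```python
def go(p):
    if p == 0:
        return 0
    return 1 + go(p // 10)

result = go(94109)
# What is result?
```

Count of digits of 94109: 5

Answer: 5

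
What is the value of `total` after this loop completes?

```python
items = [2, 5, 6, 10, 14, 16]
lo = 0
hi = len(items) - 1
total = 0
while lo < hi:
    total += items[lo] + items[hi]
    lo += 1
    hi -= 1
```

Sum of pairs from ends
`total` takes the values: 0 → 18 → 37 → 53

Answer: 53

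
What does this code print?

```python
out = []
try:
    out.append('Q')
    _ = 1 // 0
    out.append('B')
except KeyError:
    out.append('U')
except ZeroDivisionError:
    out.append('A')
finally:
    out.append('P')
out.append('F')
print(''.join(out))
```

Execution trace: 'Q' (try body) → 'A' (except ZeroDivisionError) → 'P' (finally) → 'F' (after the try/except). Output: QAPF

Answer: QAPF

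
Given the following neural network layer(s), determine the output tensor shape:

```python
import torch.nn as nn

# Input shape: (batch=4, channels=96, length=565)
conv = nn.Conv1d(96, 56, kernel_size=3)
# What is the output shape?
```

Input: (4, 96, 565) -> Output: (4, 56, 563)

Answer: (4, 56, 563)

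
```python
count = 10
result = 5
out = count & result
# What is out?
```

Trace:
`count = 10` → count = 10
`result = 5` → result = 5
`out = count & result` → out = 0
So out = 0

Answer: 0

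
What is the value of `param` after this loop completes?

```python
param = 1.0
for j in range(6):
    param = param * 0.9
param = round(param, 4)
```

Exponential decay: 1.0 * 0.9^6
`param` takes the values: 1.0 → 0.9 → 0.81 → 0.729 → 0.6561 → 0.59049 → 0.531441 → 0.5314

Answer: 0.5314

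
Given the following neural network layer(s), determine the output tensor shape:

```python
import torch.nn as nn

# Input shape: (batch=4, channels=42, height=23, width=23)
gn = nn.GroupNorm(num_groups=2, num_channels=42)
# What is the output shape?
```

Input: (4, 42, 23, 23) -> Output: (4, 42, 23, 23)

Answer: (4, 42, 23, 23)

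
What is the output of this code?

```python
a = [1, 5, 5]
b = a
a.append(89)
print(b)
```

Key concept: basic list aliasing.
Step by step:
`a = [1, 5, 5]` → a = [1, 5, 5]
`b = a` → b = [1, 5, 5] (same object as a)
`a.append(89)` → a = [1, 5, 5, 89] (same object as b); b = [1, 5, 5, 89] (same object as a)
`print(b)` → prints [1, 5, 5, 89]

Answer: [1, 5, 5, 89]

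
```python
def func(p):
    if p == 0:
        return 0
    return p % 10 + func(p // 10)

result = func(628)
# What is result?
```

Sum of digits of 628: 8 + 2 + 6 = 16

Answer: 16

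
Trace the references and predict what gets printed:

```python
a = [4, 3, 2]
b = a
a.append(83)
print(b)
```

Key concept: basic list aliasing.
Step by step:
`a = [4, 3, 2]` → a = [4, 3, 2]
`b = a` → b = [4, 3, 2] (same object as a)
`a.append(83)` → a = [4, 3, 2, 83] (same object as b); b = [4, 3, 2, 83] (same object as a)
`print(b)` → prints [4, 3, 2, 83]

Answer: [4, 3, 2, 83]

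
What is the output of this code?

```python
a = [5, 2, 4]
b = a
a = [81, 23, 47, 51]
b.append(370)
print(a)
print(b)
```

Key concept: rebinding vs mutation: a is rebound to a new list, b still points at the original.
Step by step:
`a = [5, 2, 4]` → a = [5, 2, 4]
`b = a` → b = [5, 2, 4] (same object as a)
`a = [81, 23, 47, 51]` → a = [81, 23, 47, 51]
`b.append(370)` → b = [5, 2, 4, 370]
`print(a)` → prints [81, 23, 47, 51]
`print(b)` → prints [5, 2, 4, 370]

Answer:
[81, 23, 47, 51]
[5, 2, 4, 370]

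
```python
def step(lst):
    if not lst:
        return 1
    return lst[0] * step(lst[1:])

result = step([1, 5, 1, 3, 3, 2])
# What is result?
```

Product over [1, 5, 1, 3, 3, 2] = 1 * 5 * 1 * 3 * 3 * 2 = 90

Answer: 90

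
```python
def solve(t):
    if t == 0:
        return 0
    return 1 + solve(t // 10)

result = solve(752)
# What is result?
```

Count of digits of 752: 3

Answer: 3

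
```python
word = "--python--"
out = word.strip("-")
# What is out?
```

Trace:
`word = "--python--"` → word = '--python--'
`out = word.strip("-")` → out = 'python'
So out = 'python'

Answer: 'python'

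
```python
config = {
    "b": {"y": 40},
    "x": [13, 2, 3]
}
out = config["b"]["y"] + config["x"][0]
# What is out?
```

Trace:
`config = { ...` → config = {'b': {'y': 40}, 'x': [13, 2, 3]}
`out = config["b"]["y"] + config["x"][0]` → out = 53
So out = 53

Answer: 53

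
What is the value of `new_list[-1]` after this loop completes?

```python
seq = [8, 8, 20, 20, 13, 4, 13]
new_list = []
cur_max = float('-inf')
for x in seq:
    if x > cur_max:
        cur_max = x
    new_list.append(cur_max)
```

Running max ends at 20
`new_list` takes the values: [] → [8] → [8, 8] → [8, 8, 20] → [8, 8, 20, 20] → [8, 8, 20, 20, 20] → [8, 8, 20, 20, 20, 20] → [8, 8, 20, 20, 20, 20, 20]
So `new_list[-1]` = 20

Answer: 20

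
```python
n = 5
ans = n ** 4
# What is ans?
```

Trace:
`n = 5` → n = 5
`ans = n ** 4` → ans = 625
So ans = 625

Answer: 625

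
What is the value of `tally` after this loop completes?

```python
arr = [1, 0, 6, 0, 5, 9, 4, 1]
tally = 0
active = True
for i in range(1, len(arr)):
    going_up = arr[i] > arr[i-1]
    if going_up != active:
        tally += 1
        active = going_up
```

Count direction changes in [1, 0, 6, 0, 5, 9, 4, 1]
`tally` takes the values: 0 → 1 → 2 → 3 → 4 → 5

Answer: 5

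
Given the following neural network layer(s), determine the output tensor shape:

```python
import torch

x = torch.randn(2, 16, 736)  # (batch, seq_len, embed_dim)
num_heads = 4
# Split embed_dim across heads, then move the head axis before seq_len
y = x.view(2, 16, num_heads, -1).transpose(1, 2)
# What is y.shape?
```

Input: (2, 16, 736) -> head_dim = 736 // 4 = 184; after view: (2, 16, 4, 184) -> after transpose(1, 2): (2, 4, 16, 184) -> Output: (2, 4, 16, 184)

Answer: (2, 4, 16, 184)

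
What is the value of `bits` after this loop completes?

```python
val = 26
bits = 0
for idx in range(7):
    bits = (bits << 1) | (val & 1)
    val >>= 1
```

Reverse lowest 7 bits of 26
`bits` takes the values: 0 → 1 → 2 → 5 → 11 → 22 → 44

Answer: 44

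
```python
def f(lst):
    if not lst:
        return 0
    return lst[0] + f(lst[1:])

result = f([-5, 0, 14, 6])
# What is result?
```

(-5) + 0 + 14 + 6 + 0 = 15

Answer: 15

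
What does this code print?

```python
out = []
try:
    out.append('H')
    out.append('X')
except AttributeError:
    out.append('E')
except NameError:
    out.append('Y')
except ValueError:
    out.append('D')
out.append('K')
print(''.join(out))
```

Execution trace: 'H' (try body) → 'X' (try body, no exception) → 'K' (after the try/except). Output: HXK

Answer: HXK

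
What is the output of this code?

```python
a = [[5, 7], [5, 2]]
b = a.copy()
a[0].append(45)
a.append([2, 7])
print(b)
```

Key concept: shallow copy with nested lists.
Step by step:
`a = [[5, 7], [5, 2]]` → a = [[5, 7], [5, 2]]
`b = a.copy()` → b = [[5, 7], [5, 2]]
`a[0].append(45)` → a = [[5, 7, 45], [5, 2]]; b = [[5, 7, 45], [5, 2]]
`a.append([2, 7])` → a = [[5, 7, 45], [5, 2], [2, 7]]
`print(b)` → prints [[5, 7, 45], [5, 2]]

Answer: [[5, 7, 45], [5, 2]]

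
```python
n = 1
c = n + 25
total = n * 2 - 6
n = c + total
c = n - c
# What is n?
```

Trace:
`n = 1` → n = 1
`c = n + 25` → c = 26
`total = n * 2 - 6` → total = -4
`n = c + total` → n = 22
`c = n - c` → c = -4
So n = 22

Answer: 22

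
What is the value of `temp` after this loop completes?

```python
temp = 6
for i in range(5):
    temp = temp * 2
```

Multiply by 2, 5 times: 6 * 2^5 = 192
`temp` takes the values: 6 → 12 → 24 → 48 → 96 → 192

Answer: 192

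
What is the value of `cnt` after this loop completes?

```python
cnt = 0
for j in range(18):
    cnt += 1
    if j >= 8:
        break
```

Loop breaks when j reaches 8, cnt is 9
`cnt` takes the values: 0 → 1 → 2 → 3 → 4 → 5 → 6 → 7 → 8 → 9

Answer: 9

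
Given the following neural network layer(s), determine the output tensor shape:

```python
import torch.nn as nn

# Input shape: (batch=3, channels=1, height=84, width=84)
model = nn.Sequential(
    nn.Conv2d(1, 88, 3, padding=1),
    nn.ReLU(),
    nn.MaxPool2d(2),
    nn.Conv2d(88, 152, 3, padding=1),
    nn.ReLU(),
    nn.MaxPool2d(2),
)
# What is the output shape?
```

Input: (3, 1, 84, 84) -> after first Conv2d: (3, 88, 84, 84) -> after first MaxPool2d: (3, 88, 42, 42) -> after second Conv2d: (3, 152, 42, 42) -> Output: (3, 152, 21, 21)

Answer: (3, 152, 21, 21)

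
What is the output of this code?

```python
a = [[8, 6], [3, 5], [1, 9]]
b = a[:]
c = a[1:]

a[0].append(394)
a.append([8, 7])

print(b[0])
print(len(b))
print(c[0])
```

Key concept: slice with nested mutation.
Step by step:
`a = [[8, 6], [3, 5], [1, 9]]` → a = [[8, 6], [3, 5], [1, 9]]
`b = a[:]` → b = [[8, 6], [3, 5], [1, 9]]
`c = a[1:]` → c = [[3, 5], [1, 9]]
`a[0].append(394)` → a = [[8, 6, 394], [3, 5], [1, 9]]; b = [[8, 6, 394], [3, 5], [1, 9]]
`a.append([8, 7])` → a = [[8, 6, 394], [3, 5], [1, 9], [8, 7]]
`print(b[0])` → prints [8, 6, 394]
`print(len(b))` → prints 3
`print(c[0])` → prints [3, 5]

Answer:
[8, 6, 394]
3
[3, 5]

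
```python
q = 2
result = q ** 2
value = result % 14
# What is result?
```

Trace:
`q = 2` → q = 2
`result = q ** 2` → result = 4
`value = result % 14` → value = 4
So result = 4

Answer: 4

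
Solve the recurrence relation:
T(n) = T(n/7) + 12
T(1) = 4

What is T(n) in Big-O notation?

Each step divides n by 7 and adds 12. After log_7(n) steps we reach T(1)=4. So T(n) = 12·log_7(n) + 4 = O(log n).

Answer: O(log n)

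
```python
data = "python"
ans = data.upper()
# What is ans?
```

Trace:
`data = "python"` → data = 'python'
`ans = data.upper()` → ans = 'PYTHON'
So ans = 'PYTHON'

Answer: 'PYTHON'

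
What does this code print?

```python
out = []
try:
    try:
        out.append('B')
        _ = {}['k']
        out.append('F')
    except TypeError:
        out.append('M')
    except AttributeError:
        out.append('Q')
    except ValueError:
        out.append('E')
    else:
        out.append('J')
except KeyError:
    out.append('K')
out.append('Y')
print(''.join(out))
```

Execution trace: 'B' (inner try body) → 'K' (outer except KeyError) → 'Y' (after the try/except). Output: BKY

Answer: BKY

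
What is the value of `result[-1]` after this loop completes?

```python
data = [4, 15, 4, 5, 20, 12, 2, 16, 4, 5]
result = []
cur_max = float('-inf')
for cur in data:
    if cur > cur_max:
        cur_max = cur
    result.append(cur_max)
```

Running max ends at 20
`result` takes the values: [] → [4] → [4, 15] → [4, 15, 15] → [4, 15, 15, 15] → [4, 15, 15, 15, 20] → [4, 15, 15, 15, 20, 20] → [4, 15, 15, 15, 20, 20, 20] → [4, 15, 15, 15, 20, 20, 20, 20] → [4, 15, 15, 15, 20, 20, 20, 20, 20] → [4, 15, 15, 15, 20, 20, 20, 20, 20, 20]
So `result[-1]` = 20

Answer: 20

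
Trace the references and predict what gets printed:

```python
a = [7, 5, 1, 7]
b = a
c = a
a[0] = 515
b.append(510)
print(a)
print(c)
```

Key concept: multiple aliases.
Step by step:
`a = [7, 5, 1, 7]` → a = [7, 5, 1, 7]
`b = a` → b = [7, 5, 1, 7] (same object as a)
`c = a` → c = [7, 5, 1, 7] (same object as a, b)
`a[0] = 515` → a = [515, 5, 1, 7] (same object as b, c); b = [515, 5, 1, 7] (same object as a, c); c = [515, 5, 1, 7] (same object as a, b)
`b.append(510)` → a = [515, 5, 1, 7, 510] (same object as b, c); b = [515, 5, 1, 7, 510] (same object as a, c); c = [515, 5, 1, 7, 510] (same object as a, b)
`print(a)` → prints [515, 5, 1, 7, 510]
`print(c)` → prints [515, 5, 1, 7, 510]

Answer:
[515, 5, 1, 7, 510]
[515, 5, 1, 7, 510]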